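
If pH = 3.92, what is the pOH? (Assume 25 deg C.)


At 25 deg C, pH + pOH = 14.
pOH = 14 - pH = 14 - 3.92
pOH = 10.08:

10.08


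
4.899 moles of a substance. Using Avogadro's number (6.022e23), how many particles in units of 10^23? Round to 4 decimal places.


N = n * NA, then divide by 1e23 for the requested units.
N / 1e23 = n * 6.022
N / 1e23 = 4.899 * 6.022
N / 1e23 = 29.501778, rounded to 4 dp:

29.5018


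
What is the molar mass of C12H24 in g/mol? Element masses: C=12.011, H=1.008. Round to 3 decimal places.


M = sum(count * atomic_mass) over atoms.
M = 12*12.011 + 24*1.008
M = 144.132 + 24.192
M = 168.324 g/mol, rounded to 3 dp:

168.324 g/mol


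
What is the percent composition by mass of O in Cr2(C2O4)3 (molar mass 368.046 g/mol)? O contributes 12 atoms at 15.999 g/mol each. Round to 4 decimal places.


pct = 100 * (n_elem * M_elem) / M_total
mass_contribution = 12 * 15.999 = 191.988 g/mol
pct = 100 * 191.988 / 368.046
pct = 52.16413166 %, rounded to 4 dp:

52.1641 %


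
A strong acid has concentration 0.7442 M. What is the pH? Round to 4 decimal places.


A strong acid dissociates completely, so [H+] equals the given concentration.
pH = -log10([H+]) = -log10(0.7442)
pH = 0.12831033, rounded to 4 dp:

0.1283


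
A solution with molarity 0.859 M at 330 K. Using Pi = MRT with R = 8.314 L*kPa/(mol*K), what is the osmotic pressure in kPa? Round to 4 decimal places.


Osmotic pressure (van't Hoff): Pi = M*R*T.
RT = 8.314 * 330 = 2743.62
Pi = 0.859 * 2743.62
Pi = 2356.76958 kPa, rounded to 4 dp:

2356.7696 kPa


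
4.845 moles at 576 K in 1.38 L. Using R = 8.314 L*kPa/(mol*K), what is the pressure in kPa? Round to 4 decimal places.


PV = nRT, solve for P = nRT / V.
nRT = 4.845 * 8.314 * 576 = 23202.0461
P = 23202.0461 / 1.38
P = 16813.07688406 kPa, rounded to 4 dp:

16813.0769 kPa


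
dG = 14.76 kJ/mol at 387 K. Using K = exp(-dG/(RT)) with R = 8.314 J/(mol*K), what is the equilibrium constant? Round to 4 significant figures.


dG is in kJ/mol; multiply by 1000 to match R in J/(mol*K).
RT = 8.314 * 387 = 3217.518 J/mol
exponent = -dG*1000 / (RT) = -(14.76*1000) / 3217.518 = -4.58738692
K = exp(-4.58738692)
K = 0.010179423, rounded to 4 significant figures:

0.01018


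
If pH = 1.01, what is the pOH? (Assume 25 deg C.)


At 25 deg C, pH + pOH = 14.
pOH = 14 - pH = 14 - 1.01
pOH = 12.99:

12.99


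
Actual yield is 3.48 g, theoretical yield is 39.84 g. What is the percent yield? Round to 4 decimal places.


% yield = 100 * actual / theoretical
% yield = 100 * 3.48 / 39.84
% yield = 8.73493976 %, rounded to 4 dp:

8.7349 %


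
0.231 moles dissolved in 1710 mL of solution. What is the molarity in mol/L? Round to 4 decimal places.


Convert volume to liters: V_L = V_mL / 1000.
V_L = 1710 / 1000 = 1.71 L
M = n / V_L = 0.231 / 1.71
M = 0.13508772 mol/L, rounded to 4 dp:

0.1351 mol/L


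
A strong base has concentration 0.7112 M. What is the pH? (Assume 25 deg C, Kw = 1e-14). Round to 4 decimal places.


A strong base dissociates completely, so [OH-] equals the given concentration.
pOH = -log10([OH-]) = -log10(0.7112) = 0.148008
pH = 14 - pOH = 14 - 0.148008
pH = 13.851992, rounded to 4 dp:

13.8520


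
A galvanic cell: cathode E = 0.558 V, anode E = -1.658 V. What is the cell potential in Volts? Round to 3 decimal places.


Standard cell potential: E_cell = E_cathode - E_anode.
E_cell = 0.558 - (-1.658)
E_cell = 2.216 V, rounded to 3 dp:

2.216 V


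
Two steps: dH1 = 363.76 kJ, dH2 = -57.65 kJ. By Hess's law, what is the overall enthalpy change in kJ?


Hess's law: enthalpy is a state function, so add the step enthalpies.
dH_total = dH1 + dH2 = 363.76 + (-57.65)
dH_total = 306.11 kJ:

306.11 kJ


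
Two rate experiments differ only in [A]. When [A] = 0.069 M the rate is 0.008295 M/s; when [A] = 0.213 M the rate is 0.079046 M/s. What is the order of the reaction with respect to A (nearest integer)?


Rate is proportional to [A]^n, so rate2/rate1 = ([A]2/[A]1)^n. Take logs to solve for n.
rate2/rate1 = 0.079046 / 0.008295 = 9.5294
[A]2/[A]1 = 0.213 / 0.069 = 3.087
n = ln(9.5294) / ln(3.087) = 2.0
Nearest integer order:

2


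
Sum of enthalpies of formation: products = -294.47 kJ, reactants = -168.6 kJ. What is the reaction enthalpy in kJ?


dH_rxn = sum(dH_f products) - sum(dH_f reactants)
dH_rxn = -294.47 - (-168.6)
dH_rxn = -125.87 kJ:

-125.87 kJ


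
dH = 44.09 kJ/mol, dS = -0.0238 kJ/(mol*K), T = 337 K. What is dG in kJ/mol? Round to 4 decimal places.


Gibbs: dG = dH - T*dS (consistent units, dS already in kJ/(mol*K)).
T*dS = 337 * -0.0238 = -8.0206
dG = 44.09 - (-8.0206)
dG = 52.1106 kJ/mol, rounded to 4 dp:

52.1106 kJ/mol


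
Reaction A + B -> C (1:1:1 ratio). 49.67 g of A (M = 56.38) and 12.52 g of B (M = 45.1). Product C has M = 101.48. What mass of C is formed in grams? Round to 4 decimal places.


Find moles of each reactant; the smaller value is the limiting reagent in a 1:1:1 reaction, so moles_C equals moles of the limiter.
n_A = mass_A / M_A = 49.67 / 56.38 = 0.880986 mol
n_B = mass_B / M_B = 12.52 / 45.1 = 0.277605 mol
Limiting reagent: B (smaller), n_limiting = 0.277605 mol
mass_C = n_limiting * M_C = 0.277605 * 101.48
mass_C = 28.1713554 g, rounded to 4 dp:

28.1714 g


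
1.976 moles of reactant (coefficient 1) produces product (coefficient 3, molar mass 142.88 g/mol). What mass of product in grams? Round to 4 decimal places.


Use the coefficient ratio to convert reactant moles to product moles, then multiply by the product's molar mass.
moles_P = moles_R * (coeff_P / coeff_R) = 1.976 * (3/1) = 5.928
mass_P = moles_P * M_P = 5.928 * 142.88
mass_P = 846.99264 g, rounded to 4 dp:

846.9926 g


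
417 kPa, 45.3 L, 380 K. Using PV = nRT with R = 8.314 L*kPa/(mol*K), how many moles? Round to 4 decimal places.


PV = nRT, solve for n = PV / (RT).
PV = 417 * 45.3 = 18890.1
RT = 8.314 * 380 = 3159.32
n = 18890.1 / 3159.32
n = 5.9791664 mol, rounded to 4 dp:

5.9792 mol


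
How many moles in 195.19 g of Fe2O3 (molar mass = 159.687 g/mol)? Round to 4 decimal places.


n = mass / M
n = 195.19 / 159.687
n = 1.22232868 mol, rounded to 4 dp:

1.2223 mol


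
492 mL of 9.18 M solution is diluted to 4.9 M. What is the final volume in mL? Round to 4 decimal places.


Dilution: M1*V1 = M2*V2, solve for V2.
V2 = M1*V1 / M2
V2 = 9.18 * 492 / 4.9
V2 = 4516.56 / 4.9
V2 = 921.74693878 mL, rounded to 4 dp:

921.7469 mL


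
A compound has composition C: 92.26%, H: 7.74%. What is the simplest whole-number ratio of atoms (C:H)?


Assume 100 g of compound, divide each mass% by atomic mass to get moles, then normalize by the smallest to get a raw atom ratio.
Moles per 100 g: C: 92.26/12.011 = 7.6813, H: 7.74/1.008 = 7.6786
Raw ratio (divide by min = 7.6786): C: 1.0, H: 1.0
Multiply by 1 to clear fractions: C: 1.0 ~= 1, H: 1.0 ~= 1
Reduce by GCD to get the simplest whole-number ratio:

1:1


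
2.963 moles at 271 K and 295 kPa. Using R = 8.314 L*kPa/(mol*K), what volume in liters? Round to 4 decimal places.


PV = nRT, solve for V = nRT / P.
nRT = 2.963 * 8.314 * 271 = 6675.9175
V = 6675.9175 / 295
V = 22.63022881 L, rounded to 4 dp:

22.6302 L


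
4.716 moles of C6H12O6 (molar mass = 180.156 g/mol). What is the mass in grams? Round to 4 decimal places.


mass = n * M
mass = 4.716 * 180.156
mass = 849.615696 g, rounded to 4 dp:

849.6157 g


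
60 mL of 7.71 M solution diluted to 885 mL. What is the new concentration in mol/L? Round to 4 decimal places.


Dilution: M1*V1 = M2*V2, solve for M2.
M2 = M1*V1 / V2
M2 = 7.71 * 60 / 885
M2 = 462.6 / 885
M2 = 0.52271186 mol/L, rounded to 4 dp:

0.5227 mol/L


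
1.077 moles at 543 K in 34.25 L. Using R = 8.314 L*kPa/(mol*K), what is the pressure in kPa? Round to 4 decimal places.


PV = nRT, solve for P = nRT / V.
nRT = 1.077 * 8.314 * 543 = 4862.1187
P = 4862.1187 / 34.25
P = 141.95967007 kPa, rounded to 4 dp:

141.9597 kPa


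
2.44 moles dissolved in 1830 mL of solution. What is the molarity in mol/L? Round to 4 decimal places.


Convert volume to liters: V_L = V_mL / 1000.
V_L = 1830 / 1000 = 1.83 L
M = n / V_L = 2.44 / 1.83
M = 1.33333333 mol/L, rounded to 4 dp:

1.3333 mol/L


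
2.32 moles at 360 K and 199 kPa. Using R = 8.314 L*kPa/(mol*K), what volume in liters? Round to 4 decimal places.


PV = nRT, solve for V = nRT / P.
nRT = 2.32 * 8.314 * 360 = 6943.8528
V = 6943.8528 / 199
V = 34.89373266 L, rounded to 4 dp:

34.8937 L


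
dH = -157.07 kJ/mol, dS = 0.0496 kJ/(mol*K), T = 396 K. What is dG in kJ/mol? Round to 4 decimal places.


Gibbs: dG = dH - T*dS (consistent units, dS already in kJ/(mol*K)).
T*dS = 396 * 0.0496 = 19.6416
dG = -157.07 - (19.6416)
dG = -176.7116 kJ/mol, rounded to 4 dp:

-176.7116 kJ/mol


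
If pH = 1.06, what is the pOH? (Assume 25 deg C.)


At 25 deg C, pH + pOH = 14.
pOH = 14 - pH = 14 - 1.06
pOH = 12.94:

12.94


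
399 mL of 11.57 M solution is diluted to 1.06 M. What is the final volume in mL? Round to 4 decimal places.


Dilution: M1*V1 = M2*V2, solve for V2.
V2 = M1*V1 / M2
V2 = 11.57 * 399 / 1.06
V2 = 4616.43 / 1.06
V2 = 4355.12264151 mL, rounded to 4 dp:

4355.1226 mL


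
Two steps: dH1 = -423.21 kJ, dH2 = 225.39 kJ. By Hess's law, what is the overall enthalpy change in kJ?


Hess's law: enthalpy is a state function, so add the step enthalpies.
dH_total = dH1 + dH2 = -423.21 + (225.39)
dH_total = -197.82 kJ:

-197.82 kJ


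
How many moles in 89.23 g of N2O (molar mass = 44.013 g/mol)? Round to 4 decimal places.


n = mass / M
n = 89.23 / 44.013
n = 2.02735555 mol, rounded to 4 dp:

2.0274 mol


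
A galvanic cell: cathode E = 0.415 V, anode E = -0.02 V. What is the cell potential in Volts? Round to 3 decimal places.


Standard cell potential: E_cell = E_cathode - E_anode.
E_cell = 0.415 - (-0.02)
E_cell = 0.435 V, rounded to 3 dp:

0.435 V


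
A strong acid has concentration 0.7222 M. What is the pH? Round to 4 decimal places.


A strong acid dissociates completely, so [H+] equals the given concentration.
pH = -log10([H+]) = -log10(0.7222)
pH = 0.14134252, rounded to 4 dp:

0.1413


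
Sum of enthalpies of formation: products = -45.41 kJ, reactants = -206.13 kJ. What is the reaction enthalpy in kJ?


dH_rxn = sum(dH_f products) - sum(dH_f reactants)
dH_rxn = -45.41 - (-206.13)
dH_rxn = 160.72 kJ:

160.72 kJ


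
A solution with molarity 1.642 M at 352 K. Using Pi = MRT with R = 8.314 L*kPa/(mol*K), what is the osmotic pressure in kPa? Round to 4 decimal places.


Osmotic pressure (van't Hoff): Pi = M*R*T.
RT = 8.314 * 352 = 2926.528
Pi = 1.642 * 2926.528
Pi = 4805.358976 kPa, rounded to 4 dp:

4805.3590 kPa


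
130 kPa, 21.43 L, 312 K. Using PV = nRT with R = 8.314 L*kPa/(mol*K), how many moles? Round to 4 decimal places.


PV = nRT, solve for n = PV / (RT).
PV = 130 * 21.43 = 2785.9
RT = 8.314 * 312 = 2593.968
n = 2785.9 / 2593.968
n = 1.07399166 mol, rounded to 4 dp:

1.0740 mol


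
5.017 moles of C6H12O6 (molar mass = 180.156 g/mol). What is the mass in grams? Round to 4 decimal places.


mass = n * M
mass = 5.017 * 180.156
mass = 903.842652 g, rounded to 4 dp:

903.8427 g


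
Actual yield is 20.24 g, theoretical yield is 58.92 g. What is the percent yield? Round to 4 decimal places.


% yield = 100 * actual / theoretical
% yield = 100 * 20.24 / 58.92
% yield = 34.35166327 %, rounded to 4 dp:

34.3517 %


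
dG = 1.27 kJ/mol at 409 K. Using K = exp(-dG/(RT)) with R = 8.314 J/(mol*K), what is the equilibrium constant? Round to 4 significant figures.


dG is in kJ/mol; multiply by 1000 to match R in J/(mol*K).
RT = 8.314 * 409 = 3400.426 J/mol
exponent = -dG*1000 / (RT) = -(1.27*1000) / 3400.426 = -0.37348262
K = exp(-0.37348262)
K = 0.68833295, rounded to 4 significant figures:

0.6883


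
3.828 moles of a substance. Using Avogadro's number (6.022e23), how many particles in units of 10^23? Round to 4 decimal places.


N = n * NA, then divide by 1e23 for the requested units.
N / 1e23 = n * 6.022
N / 1e23 = 3.828 * 6.022
N / 1e23 = 23.052216, rounded to 4 dp:

23.0522


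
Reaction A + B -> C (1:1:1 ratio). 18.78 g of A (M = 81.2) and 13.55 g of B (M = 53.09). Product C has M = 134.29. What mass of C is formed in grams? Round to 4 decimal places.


Find moles of each reactant; the smaller value is the limiting reagent in a 1:1:1 reaction, so moles_C equals moles of the limiter.
n_A = mass_A / M_A = 18.78 / 81.2 = 0.231281 mol
n_B = mass_B / M_B = 13.55 / 53.09 = 0.255227 mol
Limiting reagent: A (smaller), n_limiting = 0.231281 mol
mass_C = n_limiting * M_C = 0.231281 * 134.29
mass_C = 31.05872549 g, rounded to 4 dp:

31.0587 g


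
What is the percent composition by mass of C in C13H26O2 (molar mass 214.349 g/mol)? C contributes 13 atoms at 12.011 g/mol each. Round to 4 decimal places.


pct = 100 * (n_elem * M_elem) / M_total
mass_contribution = 13 * 12.011 = 156.143 g/mol
pct = 100 * 156.143 / 214.349
pct = 72.84521971 %, rounded to 4 dp:

72.8452 %


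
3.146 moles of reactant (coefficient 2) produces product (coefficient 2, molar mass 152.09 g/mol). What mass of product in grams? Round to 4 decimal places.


Use the coefficient ratio to convert reactant moles to product moles, then multiply by the product's molar mass.
moles_P = moles_R * (coeff_P / coeff_R) = 3.146 * (2/2) = 3.146
mass_P = moles_P * M_P = 3.146 * 152.09
mass_P = 478.47514 g, rounded to 4 dp:

478.4751 g


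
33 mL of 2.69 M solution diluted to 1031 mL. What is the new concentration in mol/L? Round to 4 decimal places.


Dilution: M1*V1 = M2*V2, solve for M2.
M2 = M1*V1 / V2
M2 = 2.69 * 33 / 1031
M2 = 88.77 / 1031
M2 = 0.08610087 mol/L, rounded to 4 dp:

0.0861 mol/L


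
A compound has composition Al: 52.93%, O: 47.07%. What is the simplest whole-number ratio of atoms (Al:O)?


Assume 100 g of compound, divide each mass% by atomic mass to get moles, then normalize by the smallest to get a raw atom ratio.
Moles per 100 g: Al: 52.93/26.982 = 1.9617, O: 47.07/15.999 = 2.9421
Raw ratio (divide by min = 1.9617): Al: 1.0, O: 1.5
Multiply by 2 to clear fractions: Al: 2.0 ~= 2, O: 3.0 ~= 3
Reduce by GCD to get the simplest whole-number ratio:

2:3


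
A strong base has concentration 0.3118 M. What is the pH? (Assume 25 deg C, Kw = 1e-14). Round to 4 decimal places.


A strong base dissociates completely, so [OH-] equals the given concentration.
pOH = -log10([OH-]) = -log10(0.3118) = 0.506124
pH = 14 - pOH = 14 - 0.506124
pH = 13.493876, rounded to 4 dp:

13.4939


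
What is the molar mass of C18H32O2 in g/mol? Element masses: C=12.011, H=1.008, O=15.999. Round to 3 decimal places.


M = sum(count * atomic_mass) over atoms.
M = 18*12.011 + 32*1.008 + 2*15.999
M = 216.198 + 32.256 + 31.998
M = 280.452 g/mol, rounded to 3 dp:

280.452 g/mol


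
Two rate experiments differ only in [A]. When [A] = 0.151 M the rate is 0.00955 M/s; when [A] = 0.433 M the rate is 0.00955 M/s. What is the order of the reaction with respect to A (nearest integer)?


Rate is proportional to [A]^n, so rate2/rate1 = ([A]2/[A]1)^n. Take logs to solve for n.
rate2/rate1 = 0.00955 / 0.00955 = 1.0
[A]2/[A]1 = 0.433 / 0.151 = 2.8675
n = ln(1.0) / ln(2.8675) = 0.0
Nearest integer order:

0


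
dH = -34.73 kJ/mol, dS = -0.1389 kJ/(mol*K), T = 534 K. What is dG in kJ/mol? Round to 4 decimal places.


Gibbs: dG = dH - T*dS (consistent units, dS already in kJ/(mol*K)).
T*dS = 534 * -0.1389 = -74.1726
dG = -34.73 - (-74.1726)
dG = 39.4426 kJ/mol, rounded to 4 dp:

39.4426 kJ/mol


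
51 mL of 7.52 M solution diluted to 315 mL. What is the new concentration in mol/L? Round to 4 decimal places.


Dilution: M1*V1 = M2*V2, solve for M2.
M2 = M1*V1 / V2
M2 = 7.52 * 51 / 315
M2 = 383.52 / 315
M2 = 1.21752381 mol/L, rounded to 4 dp:

1.2175 mol/L


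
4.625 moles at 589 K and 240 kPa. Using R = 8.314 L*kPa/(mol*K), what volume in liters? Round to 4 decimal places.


PV = nRT, solve for V = nRT / P.
nRT = 4.625 * 8.314 * 589 = 22648.3753
V = 22648.3753 / 240
V = 94.36823042 L, rounded to 4 dp:

94.3682 L


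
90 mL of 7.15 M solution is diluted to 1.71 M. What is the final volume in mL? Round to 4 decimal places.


Dilution: M1*V1 = M2*V2, solve for V2.
V2 = M1*V1 / M2
V2 = 7.15 * 90 / 1.71
V2 = 643.5 / 1.71
V2 = 376.31578947 mL, rounded to 4 dp:

376.3158 mL


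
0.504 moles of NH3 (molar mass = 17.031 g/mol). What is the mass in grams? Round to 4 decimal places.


mass = n * M
mass = 0.504 * 17.031
mass = 8.583624 g, rounded to 4 dp:

8.5836 g


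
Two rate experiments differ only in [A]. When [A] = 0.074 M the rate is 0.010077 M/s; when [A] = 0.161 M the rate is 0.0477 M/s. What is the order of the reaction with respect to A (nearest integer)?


Rate is proportional to [A]^n, so rate2/rate1 = ([A]2/[A]1)^n. Take logs to solve for n.
rate2/rate1 = 0.0477 / 0.010077 = 4.7336
[A]2/[A]1 = 0.161 / 0.074 = 2.1757
n = ln(4.7336) / ln(2.1757) = 2.0
Nearest integer order:

2


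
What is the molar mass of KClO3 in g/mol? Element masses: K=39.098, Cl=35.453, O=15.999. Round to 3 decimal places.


M = sum(count * atomic_mass) over atoms.
M = 1*39.098 + 1*35.453 + 3*15.999
M = 39.098 + 35.453 + 47.997
M = 122.548 g/mol, rounded to 3 dp:

122.548 g/mol


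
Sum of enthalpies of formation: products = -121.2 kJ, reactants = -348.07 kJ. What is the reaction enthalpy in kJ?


dH_rxn = sum(dH_f products) - sum(dH_f reactants)
dH_rxn = -121.2 - (-348.07)
dH_rxn = 226.87 kJ:

226.87 kJ


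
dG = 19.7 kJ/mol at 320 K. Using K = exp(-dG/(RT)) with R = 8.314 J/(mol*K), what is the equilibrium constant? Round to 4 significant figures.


dG is in kJ/mol; multiply by 1000 to match R in J/(mol*K).
RT = 8.314 * 320 = 2660.48 J/mol
exponent = -dG*1000 / (RT) = -(19.7*1000) / 2660.48 = -7.40467885
K = exp(-7.40467885)
K = 0.00060839948, rounded to 4 significant figures:

0.0006084


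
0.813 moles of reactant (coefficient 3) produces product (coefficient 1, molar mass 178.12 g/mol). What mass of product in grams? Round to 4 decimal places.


Use the coefficient ratio to convert reactant moles to product moles, then multiply by the product's molar mass.
moles_P = moles_R * (coeff_P / coeff_R) = 0.813 * (1/3) = 0.271
mass_P = moles_P * M_P = 0.271 * 178.12
mass_P = 48.27052 g, rounded to 4 dp:

48.2705 g


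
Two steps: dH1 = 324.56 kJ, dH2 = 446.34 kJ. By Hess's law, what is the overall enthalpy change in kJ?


Hess's law: enthalpy is a state function, so add the step enthalpies.
dH_total = dH1 + dH2 = 324.56 + (446.34)
dH_total = 770.9 kJ:

770.90 kJ


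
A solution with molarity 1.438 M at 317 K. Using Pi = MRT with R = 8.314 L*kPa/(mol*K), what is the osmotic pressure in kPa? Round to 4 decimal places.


Osmotic pressure (van't Hoff): Pi = M*R*T.
RT = 8.314 * 317 = 2635.538
Pi = 1.438 * 2635.538
Pi = 3789.903644 kPa, rounded to 4 dp:

3789.9036 kPa


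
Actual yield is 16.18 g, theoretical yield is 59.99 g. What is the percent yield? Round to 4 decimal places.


% yield = 100 * actual / theoretical
% yield = 100 * 16.18 / 59.99
% yield = 26.97116186 %, rounded to 4 dp:

26.9712 %


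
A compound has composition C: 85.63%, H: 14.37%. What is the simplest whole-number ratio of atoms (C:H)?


Assume 100 g of compound, divide each mass% by atomic mass to get moles, then normalize by the smallest to get a raw atom ratio.
Moles per 100 g: C: 85.63/12.011 = 7.1293, H: 14.37/1.008 = 14.256
Raw ratio (divide by min = 7.1293): C: 1.0, H: 2.0
Multiply by 1 to clear fractions: C: 1.0 ~= 1, H: 2.0 ~= 2
Reduce by GCD to get the simplest whole-number ratio:

1:2


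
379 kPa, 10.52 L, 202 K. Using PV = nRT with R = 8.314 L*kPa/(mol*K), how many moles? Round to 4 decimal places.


PV = nRT, solve for n = PV / (RT).
PV = 379 * 10.52 = 3987.08
RT = 8.314 * 202 = 1679.428
n = 3987.08 / 1679.428
n = 2.37407022 mol, rounded to 4 dp:

2.3741 mol


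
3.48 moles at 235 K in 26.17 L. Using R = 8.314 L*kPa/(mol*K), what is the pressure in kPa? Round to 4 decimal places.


PV = nRT, solve for P = nRT / V.
nRT = 3.48 * 8.314 * 235 = 6799.1892
P = 6799.1892 / 26.17
P = 259.80852885 kPa, rounded to 4 dp:

259.8085 kPa


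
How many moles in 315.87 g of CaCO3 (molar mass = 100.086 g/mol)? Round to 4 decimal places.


n = mass / M
n = 315.87 / 100.086
n = 3.15598585 mol, rounded to 4 dp:

3.1560 mol


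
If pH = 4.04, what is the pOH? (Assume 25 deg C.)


At 25 deg C, pH + pOH = 14.
pOH = 14 - pH = 14 - 4.04
pOH = 9.96:

9.96


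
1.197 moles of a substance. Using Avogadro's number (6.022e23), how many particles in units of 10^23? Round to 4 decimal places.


N = n * NA, then divide by 1e23 for the requested units.
N / 1e23 = n * 6.022
N / 1e23 = 1.197 * 6.022
N / 1e23 = 7.208334, rounded to 4 dp:

7.2083


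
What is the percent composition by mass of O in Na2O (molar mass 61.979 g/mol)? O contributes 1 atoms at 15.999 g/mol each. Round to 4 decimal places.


pct = 100 * (n_elem * M_elem) / M_total
mass_contribution = 1 * 15.999 = 15.999 g/mol
pct = 100 * 15.999 / 61.979
pct = 25.81358202 %, rounded to 4 dp:

25.8136 %


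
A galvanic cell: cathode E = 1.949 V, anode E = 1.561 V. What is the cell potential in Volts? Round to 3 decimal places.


Standard cell potential: E_cell = E_cathode - E_anode.
E_cell = 1.949 - (1.561)
E_cell = 0.388 V, rounded to 3 dp:

0.388 V


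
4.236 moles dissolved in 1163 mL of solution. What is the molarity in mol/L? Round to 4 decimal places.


Convert volume to liters: V_L = V_mL / 1000.
V_L = 1163 / 1000 = 1.163 L
M = n / V_L = 4.236 / 1.163
M = 3.64230439 mol/L, rounded to 4 dp:

3.6423 mol/L


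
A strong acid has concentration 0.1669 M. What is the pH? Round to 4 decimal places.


A strong acid dissociates completely, so [H+] equals the given concentration.
pH = -log10([H+]) = -log10(0.1669)
pH = 0.77754366, rounded to 4 dp:

0.7775


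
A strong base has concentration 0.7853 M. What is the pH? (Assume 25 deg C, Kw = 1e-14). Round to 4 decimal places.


A strong base dissociates completely, so [OH-] equals the given concentration.
pOH = -log10([OH-]) = -log10(0.7853) = 0.104964
pH = 14 - pOH = 14 - 0.104964
pH = 13.895036, rounded to 4 dp:

13.8950


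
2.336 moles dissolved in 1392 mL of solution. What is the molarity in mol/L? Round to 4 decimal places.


Convert volume to liters: V_L = V_mL / 1000.
V_L = 1392 / 1000 = 1.392 L
M = n / V_L = 2.336 / 1.392
M = 1.67816092 mol/L, rounded to 4 dp:

1.6782 mol/L


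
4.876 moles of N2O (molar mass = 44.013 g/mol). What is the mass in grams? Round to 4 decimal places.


mass = n * M
mass = 4.876 * 44.013
mass = 214.607388 g, rounded to 4 dp:

214.6074 g


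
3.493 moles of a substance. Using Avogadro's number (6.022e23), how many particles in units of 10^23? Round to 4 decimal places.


N = n * NA, then divide by 1e23 for the requested units.
N / 1e23 = n * 6.022
N / 1e23 = 3.493 * 6.022
N / 1e23 = 21.034846, rounded to 4 dp:

21.0348


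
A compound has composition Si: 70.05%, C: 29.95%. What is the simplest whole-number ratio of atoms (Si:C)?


Assume 100 g of compound, divide each mass% by atomic mass to get moles, then normalize by the smallest to get a raw atom ratio.
Moles per 100 g: Si: 70.05/28.086 = 2.4941, C: 29.95/12.011 = 2.4935
Raw ratio (divide by min = 2.4935): Si: 1.0, C: 1.0
Multiply by 1 to clear fractions: Si: 1.0 ~= 1, C: 1.0 ~= 1
Reduce by GCD to get the simplest whole-number ratio:

1:1


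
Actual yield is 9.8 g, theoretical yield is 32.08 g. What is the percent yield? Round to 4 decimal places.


% yield = 100 * actual / theoretical
% yield = 100 * 9.8 / 32.08
% yield = 30.54862843 %, rounded to 4 dp:

30.5486 %


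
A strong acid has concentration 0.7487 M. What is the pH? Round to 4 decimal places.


A strong acid dissociates completely, so [H+] equals the given concentration.
pH = -log10([H+]) = -log10(0.7487)
pH = 0.12569217, rounded to 4 dp:

0.1257


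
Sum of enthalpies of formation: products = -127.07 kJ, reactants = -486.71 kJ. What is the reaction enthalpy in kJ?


dH_rxn = sum(dH_f products) - sum(dH_f reactants)
dH_rxn = -127.07 - (-486.71)
dH_rxn = 359.64 kJ:

359.64 kJ


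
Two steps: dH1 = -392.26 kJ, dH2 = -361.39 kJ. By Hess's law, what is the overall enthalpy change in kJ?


Hess's law: enthalpy is a state function, so add the step enthalpies.
dH_total = dH1 + dH2 = -392.26 + (-361.39)
dH_total = -753.65 kJ:

-753.65 kJ


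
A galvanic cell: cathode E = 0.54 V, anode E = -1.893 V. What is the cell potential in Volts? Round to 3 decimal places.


Standard cell potential: E_cell = E_cathode - E_anode.
E_cell = 0.54 - (-1.893)
E_cell = 2.433 V, rounded to 3 dp:

2.433 V


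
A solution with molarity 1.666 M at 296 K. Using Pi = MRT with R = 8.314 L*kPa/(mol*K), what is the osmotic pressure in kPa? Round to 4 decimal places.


Osmotic pressure (van't Hoff): Pi = M*R*T.
RT = 8.314 * 296 = 2460.944
Pi = 1.666 * 2460.944
Pi = 4099.932704 kPa, rounded to 4 dp:

4099.9327 kPa


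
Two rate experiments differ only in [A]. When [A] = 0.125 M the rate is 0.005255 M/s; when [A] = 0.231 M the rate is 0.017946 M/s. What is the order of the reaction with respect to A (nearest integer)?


Rate is proportional to [A]^n, so rate2/rate1 = ([A]2/[A]1)^n. Take logs to solve for n.
rate2/rate1 = 0.017946 / 0.005255 = 3.415
[A]2/[A]1 = 0.231 / 0.125 = 1.848
n = ln(3.415) / ln(1.848) = 2.0
Nearest integer order:

2


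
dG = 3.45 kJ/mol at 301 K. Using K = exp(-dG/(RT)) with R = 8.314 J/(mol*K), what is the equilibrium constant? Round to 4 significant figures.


dG is in kJ/mol; multiply by 1000 to match R in J/(mol*K).
RT = 8.314 * 301 = 2502.514 J/mol
exponent = -dG*1000 / (RT) = -(3.45*1000) / 2502.514 = -1.37861367
K = exp(-1.37861367)
K = 0.25192757, rounded to 4 significant figures:

0.2519


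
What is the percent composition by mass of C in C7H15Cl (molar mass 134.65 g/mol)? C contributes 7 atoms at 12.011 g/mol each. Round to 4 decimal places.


pct = 100 * (n_elem * M_elem) / M_total
mass_contribution = 7 * 12.011 = 84.077 g/mol
pct = 100 * 84.077 / 134.65
pct = 62.44114371 %, rounded to 4 dp:

62.4411 %


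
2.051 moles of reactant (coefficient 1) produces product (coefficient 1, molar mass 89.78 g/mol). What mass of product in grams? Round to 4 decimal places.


Use the coefficient ratio to convert reactant moles to product moles, then multiply by the product's molar mass.
moles_P = moles_R * (coeff_P / coeff_R) = 2.051 * (1/1) = 2.051
mass_P = moles_P * M_P = 2.051 * 89.78
mass_P = 184.13878 g, rounded to 4 dp:

184.1388 g


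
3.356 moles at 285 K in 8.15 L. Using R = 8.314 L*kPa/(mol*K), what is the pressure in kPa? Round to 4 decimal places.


PV = nRT, solve for P = nRT / V.
nRT = 3.356 * 8.314 * 285 = 7952.0084
P = 7952.0084 / 8.15
P = 975.70655215 kPa, rounded to 4 dp:

975.7066 kPa


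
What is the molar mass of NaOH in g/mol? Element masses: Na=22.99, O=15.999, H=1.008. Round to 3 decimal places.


M = sum(count * atomic_mass) over atoms.
M = 1*22.99 + 1*15.999 + 1*1.008
M = 22.99 + 15.999 + 1.008
M = 39.997 g/mol, rounded to 3 dp:

39.997 g/mol


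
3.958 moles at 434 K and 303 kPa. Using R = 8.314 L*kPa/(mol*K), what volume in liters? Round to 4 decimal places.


PV = nRT, solve for V = nRT / P.
nRT = 3.958 * 8.314 * 434 = 14281.5564
V = 14281.5564 / 303
V = 47.1338495 L, rounded to 4 dp:

47.1338 L


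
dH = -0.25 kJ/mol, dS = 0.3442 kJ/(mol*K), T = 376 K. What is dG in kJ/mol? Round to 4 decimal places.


Gibbs: dG = dH - T*dS (consistent units, dS already in kJ/(mol*K)).
T*dS = 376 * 0.3442 = 129.4192
dG = -0.25 - (129.4192)
dG = -129.6692 kJ/mol, rounded to 4 dp:

-129.6692 kJ/mol


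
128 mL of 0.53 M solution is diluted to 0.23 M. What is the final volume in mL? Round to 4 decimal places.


Dilution: M1*V1 = M2*V2, solve for V2.
V2 = M1*V1 / M2
V2 = 0.53 * 128 / 0.23
V2 = 67.84 / 0.23
V2 = 294.95652174 mL, rounded to 4 dp:

294.9565 mL


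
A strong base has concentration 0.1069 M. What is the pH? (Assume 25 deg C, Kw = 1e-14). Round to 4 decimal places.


A strong base dissociates completely, so [OH-] equals the given concentration.
pOH = -log10([OH-]) = -log10(0.1069) = 0.971022
pH = 14 - pOH = 14 - 0.971022
pH = 13.028978, rounded to 4 dp:

13.0290


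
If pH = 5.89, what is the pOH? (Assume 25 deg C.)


At 25 deg C, pH + pOH = 14.
pOH = 14 - pH = 14 - 5.89
pOH = 8.11:

8.11


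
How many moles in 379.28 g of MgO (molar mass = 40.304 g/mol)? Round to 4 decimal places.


n = mass / M
n = 379.28 / 40.304
n = 9.41048035 mol, rounded to 4 dp:

9.4105 mol


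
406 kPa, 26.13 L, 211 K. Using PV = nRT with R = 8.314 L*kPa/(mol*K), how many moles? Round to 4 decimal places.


PV = nRT, solve for n = PV / (RT).
PV = 406 * 26.13 = 10608.78
RT = 8.314 * 211 = 1754.254
n = 10608.78 / 1754.254
n = 6.04745949 mol, rounded to 4 dp:

6.0475 mol


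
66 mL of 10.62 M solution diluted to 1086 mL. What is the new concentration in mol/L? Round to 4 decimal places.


Dilution: M1*V1 = M2*V2, solve for M2.
M2 = M1*V1 / V2
M2 = 10.62 * 66 / 1086
M2 = 700.92 / 1086
M2 = 0.64541436 mol/L, rounded to 4 dp:

0.6454 mol/L


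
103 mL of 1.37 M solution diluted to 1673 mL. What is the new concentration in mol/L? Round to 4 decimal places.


Dilution: M1*V1 = M2*V2, solve for M2.
M2 = M1*V1 / V2
M2 = 1.37 * 103 / 1673
M2 = 141.11 / 1673
M2 = 0.08434549 mol/L, rounded to 4 dp:

0.0843 mol/L


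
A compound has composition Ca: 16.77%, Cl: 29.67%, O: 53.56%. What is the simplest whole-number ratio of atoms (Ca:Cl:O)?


Assume 100 g of compound, divide each mass% by atomic mass to get moles, then normalize by the smallest to get a raw atom ratio.
Moles per 100 g: Ca: 16.77/40.078 = 0.4184, Cl: 29.67/35.453 = 0.8369, O: 53.56/15.999 = 3.3477
Raw ratio (divide by min = 0.4184): Ca: 1.0, Cl: 2.0, O: 8.001
Multiply by 1 to clear fractions: Ca: 1.0 ~= 1, Cl: 2.0 ~= 2, O: 8.001 ~= 8
Reduce by GCD to get the simplest whole-number ratio:

1:2:8


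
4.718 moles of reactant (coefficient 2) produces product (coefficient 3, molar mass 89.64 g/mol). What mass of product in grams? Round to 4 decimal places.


Use the coefficient ratio to convert reactant moles to product moles, then multiply by the product's molar mass.
moles_P = moles_R * (coeff_P / coeff_R) = 4.718 * (3/2) = 7.077
mass_P = moles_P * M_P = 7.077 * 89.64
mass_P = 634.38228 g, rounded to 4 dp:

634.3823 g


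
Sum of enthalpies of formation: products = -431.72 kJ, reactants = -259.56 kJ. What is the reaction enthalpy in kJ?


dH_rxn = sum(dH_f products) - sum(dH_f reactants)
dH_rxn = -431.72 - (-259.56)
dH_rxn = -172.16 kJ:

-172.16 kJ


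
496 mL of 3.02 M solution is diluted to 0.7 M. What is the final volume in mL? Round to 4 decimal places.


Dilution: M1*V1 = M2*V2, solve for V2.
V2 = M1*V1 / M2
V2 = 3.02 * 496 / 0.7
V2 = 1497.92 / 0.7
V2 = 2139.88571429 mL, rounded to 4 dp:

2139.8857 mL


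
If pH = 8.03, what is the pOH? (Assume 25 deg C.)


At 25 deg C, pH + pOH = 14.
pOH = 14 - pH = 14 - 8.03
pOH = 5.97:

5.97


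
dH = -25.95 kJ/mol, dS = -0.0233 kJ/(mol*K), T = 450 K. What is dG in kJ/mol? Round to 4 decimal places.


Gibbs: dG = dH - T*dS (consistent units, dS already in kJ/(mol*K)).
T*dS = 450 * -0.0233 = -10.485
dG = -25.95 - (-10.485)
dG = -15.465 kJ/mol, rounded to 4 dp:

-15.4650 kJ/mol


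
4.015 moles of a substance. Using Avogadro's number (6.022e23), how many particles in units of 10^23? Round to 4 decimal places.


N = n * NA, then divide by 1e23 for the requested units.
N / 1e23 = n * 6.022
N / 1e23 = 4.015 * 6.022
N / 1e23 = 24.17833, rounded to 4 dp:

24.1783


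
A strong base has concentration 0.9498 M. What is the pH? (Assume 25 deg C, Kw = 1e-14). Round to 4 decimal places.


A strong base dissociates completely, so [OH-] equals the given concentration.
pOH = -log10([OH-]) = -log10(0.9498) = 0.022368
pH = 14 - pOH = 14 - 0.022368
pH = 13.977632, rounded to 4 dp:

13.9776


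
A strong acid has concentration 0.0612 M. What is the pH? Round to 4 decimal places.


A strong acid dissociates completely, so [H+] equals the given concentration.
pH = -log10([H+]) = -log10(0.0612)
pH = 1.21324858, rounded to 4 dp:

1.2132


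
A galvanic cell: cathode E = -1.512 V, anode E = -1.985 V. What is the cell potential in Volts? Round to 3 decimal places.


Standard cell potential: E_cell = E_cathode - E_anode.
E_cell = -1.512 - (-1.985)
E_cell = 0.473 V, rounded to 3 dp:

0.473 V


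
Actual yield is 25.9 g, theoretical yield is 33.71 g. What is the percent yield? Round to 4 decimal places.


% yield = 100 * actual / theoretical
% yield = 100 * 25.9 / 33.71
% yield = 76.83180065 %, rounded to 4 dp:

76.8318 %


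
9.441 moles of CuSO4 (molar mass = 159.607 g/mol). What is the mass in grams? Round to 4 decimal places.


mass = n * M
mass = 9.441 * 159.607
mass = 1506.849687 g, rounded to 4 dp:

1506.8497 g


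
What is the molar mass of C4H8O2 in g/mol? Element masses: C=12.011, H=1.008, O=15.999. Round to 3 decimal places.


M = sum(count * atomic_mass) over atoms.
M = 4*12.011 + 8*1.008 + 2*15.999
M = 48.044 + 8.064 + 31.998
M = 88.106 g/mol, rounded to 3 dp:

88.106 g/mol


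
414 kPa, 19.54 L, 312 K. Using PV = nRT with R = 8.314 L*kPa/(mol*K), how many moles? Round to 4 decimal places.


PV = nRT, solve for n = PV / (RT).
PV = 414 * 19.54 = 8089.56
RT = 8.314 * 312 = 2593.968
n = 8089.56 / 2593.968
n = 3.11860439 mol, rounded to 4 dp:

3.1186 mol


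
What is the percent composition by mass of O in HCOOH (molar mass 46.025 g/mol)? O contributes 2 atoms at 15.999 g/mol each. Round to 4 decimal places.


pct = 100 * (n_elem * M_elem) / M_total
mass_contribution = 2 * 15.999 = 31.998 g/mol
pct = 100 * 31.998 / 46.025
pct = 69.52308528 %, rounded to 4 dp:

69.5231 %


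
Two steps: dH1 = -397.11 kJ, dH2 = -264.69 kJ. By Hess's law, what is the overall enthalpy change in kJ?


Hess's law: enthalpy is a state function, so add the step enthalpies.
dH_total = dH1 + dH2 = -397.11 + (-264.69)
dH_total = -661.8 kJ:

-661.80 kJ


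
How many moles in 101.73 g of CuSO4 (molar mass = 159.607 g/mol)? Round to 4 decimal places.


n = mass / M
n = 101.73 / 159.607
n = 0.63737806 mol, rounded to 4 dp:

0.6374 mol


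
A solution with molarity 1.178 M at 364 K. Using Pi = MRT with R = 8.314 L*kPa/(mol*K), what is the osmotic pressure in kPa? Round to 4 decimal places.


Osmotic pressure (van't Hoff): Pi = M*R*T.
RT = 8.314 * 364 = 3026.296
Pi = 1.178 * 3026.296
Pi = 3564.976688 kPa, rounded to 4 dp:

3564.9767 kPa


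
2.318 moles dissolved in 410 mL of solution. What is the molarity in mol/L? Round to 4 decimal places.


Convert volume to liters: V_L = V_mL / 1000.
V_L = 410 / 1000 = 0.41 L
M = n / V_L = 2.318 / 0.41
M = 5.65365854 mol/L, rounded to 4 dp:

5.6537 mol/L


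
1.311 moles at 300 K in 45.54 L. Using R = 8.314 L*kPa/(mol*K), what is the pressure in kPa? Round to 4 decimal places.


PV = nRT, solve for P = nRT / V.
nRT = 1.311 * 8.314 * 300 = 3269.8962
P = 3269.8962 / 45.54
P = 71.80272727 kPa, rounded to 4 dp:

71.8027 kPa


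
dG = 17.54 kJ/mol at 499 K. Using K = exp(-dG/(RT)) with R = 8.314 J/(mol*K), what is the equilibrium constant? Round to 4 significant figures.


dG is in kJ/mol; multiply by 1000 to match R in J/(mol*K).
RT = 8.314 * 499 = 4148.686 J/mol
exponent = -dG*1000 / (RT) = -(17.54*1000) / 4148.686 = -4.22784467
K = exp(-4.22784467)
K = 0.01458379, rounded to 4 significant figures:

0.01458


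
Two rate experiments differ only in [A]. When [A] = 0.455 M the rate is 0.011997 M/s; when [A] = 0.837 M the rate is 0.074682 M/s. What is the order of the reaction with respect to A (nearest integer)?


Rate is proportional to [A]^n, so rate2/rate1 = ([A]2/[A]1)^n. Take logs to solve for n.
rate2/rate1 = 0.074682 / 0.011997 = 6.2251
[A]2/[A]1 = 0.837 / 0.455 = 1.8396
n = ln(6.2251) / ln(1.8396) = 3.0
Nearest integer order:

3


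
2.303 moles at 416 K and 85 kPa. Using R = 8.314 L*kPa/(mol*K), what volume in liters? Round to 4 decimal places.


PV = nRT, solve for V = nRT / P.
nRT = 2.303 * 8.314 * 416 = 7965.2111
V = 7965.2111 / 85
V = 93.70836588 L, rounded to 4 dp:

93.7084 L


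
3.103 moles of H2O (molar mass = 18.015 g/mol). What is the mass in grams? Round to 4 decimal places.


mass = n * M
mass = 3.103 * 18.015
mass = 55.900545 g, rounded to 4 dp:

55.9005 g


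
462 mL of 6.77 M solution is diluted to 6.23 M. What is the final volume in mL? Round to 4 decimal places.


Dilution: M1*V1 = M2*V2, solve for V2.
V2 = M1*V1 / M2
V2 = 6.77 * 462 / 6.23
V2 = 3127.74 / 6.23
V2 = 502.04494382 mL, rounded to 4 dp:

502.0449 mL


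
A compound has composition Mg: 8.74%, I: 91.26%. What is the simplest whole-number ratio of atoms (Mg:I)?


Assume 100 g of compound, divide each mass% by atomic mass to get moles, then normalize by the smallest to get a raw atom ratio.
Moles per 100 g: Mg: 8.74/24.305 = 0.3596, I: 91.26/126.904 = 0.7191
Raw ratio (divide by min = 0.3596): Mg: 1.0, I: 2.0
Multiply by 1 to clear fractions: Mg: 1.0 ~= 1, I: 2.0 ~= 2
Reduce by GCD to get the simplest whole-number ratio:

1:2


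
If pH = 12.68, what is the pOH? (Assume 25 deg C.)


At 25 deg C, pH + pOH = 14.
pOH = 14 - pH = 14 - 12.68
pOH = 1.32:

1.32


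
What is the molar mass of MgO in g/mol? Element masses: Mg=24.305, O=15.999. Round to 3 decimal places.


M = sum(count * atomic_mass) over atoms.
M = 1*24.305 + 1*15.999
M = 24.305 + 15.999
M = 40.304 g/mol, rounded to 3 dp:

40.304 g/mol


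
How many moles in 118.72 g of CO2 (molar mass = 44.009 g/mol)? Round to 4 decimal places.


n = mass / M
n = 118.72 / 44.009
n = 2.69763003 mol, rounded to 4 dp:

2.6976 mol


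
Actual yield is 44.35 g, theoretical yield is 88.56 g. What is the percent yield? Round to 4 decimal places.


% yield = 100 * actual / theoretical
% yield = 100 * 44.35 / 88.56
% yield = 50.07904246 %, rounded to 4 dp:

50.0790 %


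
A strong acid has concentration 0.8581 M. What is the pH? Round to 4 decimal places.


A strong acid dissociates completely, so [H+] equals the given concentration.
pH = -log10([H+]) = -log10(0.8581)
pH = 0.0664621, rounded to 4 dp:

0.0665


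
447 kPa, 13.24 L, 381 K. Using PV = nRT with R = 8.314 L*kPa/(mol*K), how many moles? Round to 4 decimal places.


PV = nRT, solve for n = PV / (RT).
PV = 447 * 13.24 = 5918.28
RT = 8.314 * 381 = 3167.634
n = 5918.28 / 3167.634
n = 1.86835979 mol, rounded to 4 dp:

1.8684 mol


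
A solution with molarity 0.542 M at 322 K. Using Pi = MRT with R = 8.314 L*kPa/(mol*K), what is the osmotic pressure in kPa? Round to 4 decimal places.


Osmotic pressure (van't Hoff): Pi = M*R*T.
RT = 8.314 * 322 = 2677.108
Pi = 0.542 * 2677.108
Pi = 1450.992536 kPa, rounded to 4 dp:

1450.9925 kPa


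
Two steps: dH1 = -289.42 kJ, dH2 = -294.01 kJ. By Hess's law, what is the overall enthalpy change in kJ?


Hess's law: enthalpy is a state function, so add the step enthalpies.
dH_total = dH1 + dH2 = -289.42 + (-294.01)
dH_total = -583.43 kJ:

-583.43 kJ


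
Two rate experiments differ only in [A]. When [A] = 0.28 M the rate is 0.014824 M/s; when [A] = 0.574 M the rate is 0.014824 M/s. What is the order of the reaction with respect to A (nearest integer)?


Rate is proportional to [A]^n, so rate2/rate1 = ([A]2/[A]1)^n. Take logs to solve for n.
rate2/rate1 = 0.014824 / 0.014824 = 1.0
[A]2/[A]1 = 0.574 / 0.28 = 2.05
n = ln(1.0) / ln(2.05) = 0.0
Nearest integer order:

0


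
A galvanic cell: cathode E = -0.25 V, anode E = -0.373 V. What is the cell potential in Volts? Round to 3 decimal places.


Standard cell potential: E_cell = E_cathode - E_anode.
E_cell = -0.25 - (-0.373)
E_cell = 0.123 V, rounded to 3 dp:

0.123 V
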